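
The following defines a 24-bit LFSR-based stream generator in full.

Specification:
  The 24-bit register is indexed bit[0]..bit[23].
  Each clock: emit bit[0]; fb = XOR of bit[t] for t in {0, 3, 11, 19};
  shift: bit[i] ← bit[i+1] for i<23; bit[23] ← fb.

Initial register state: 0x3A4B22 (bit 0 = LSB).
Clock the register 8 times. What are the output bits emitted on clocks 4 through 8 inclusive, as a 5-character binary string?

00100

reg_0 = 0x3A4B22
clock 1: out=0, reg = 0x1D2591
clock 2: out=1, reg = 0x0E92C8
clock 3: out=0, reg = 0x074964
clock 4: out=0, reg = 0x83A4B2
clock 5: out=0, reg = 0x41D259
clock 6: out=1, reg = 0x20E92C
clock 7: out=0, reg = 0x107496
clock 8: out=0, reg = 0x083A4B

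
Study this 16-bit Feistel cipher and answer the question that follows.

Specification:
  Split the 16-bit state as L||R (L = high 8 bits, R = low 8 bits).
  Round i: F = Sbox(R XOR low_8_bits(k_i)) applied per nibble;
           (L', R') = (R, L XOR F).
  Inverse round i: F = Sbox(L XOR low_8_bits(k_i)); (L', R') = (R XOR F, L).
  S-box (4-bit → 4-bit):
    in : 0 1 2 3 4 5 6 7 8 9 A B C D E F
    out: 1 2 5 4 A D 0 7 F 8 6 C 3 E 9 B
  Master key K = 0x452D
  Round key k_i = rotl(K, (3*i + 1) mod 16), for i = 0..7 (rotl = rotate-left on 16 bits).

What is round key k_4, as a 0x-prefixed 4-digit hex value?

K = 0x452D
k_0 = rotl(K, (3*0+1) mod 16) = rotl(K, 1) = 0x8A5A
k_1 = rotl(K, (3*1+1) mod 16) = rotl(K, 4) = 0x52D4
k_2 = rotl(K, (3*2+1) mod 16) = rotl(K, 7) = 0x96A2
k_3 = rotl(K, (3*3+1) mod 16) = rotl(K, 10) = 0xB514
k_4 = rotl(K, (3*4+1) mod 16) = rotl(K, 13) = 0xA8A5

0xA8A5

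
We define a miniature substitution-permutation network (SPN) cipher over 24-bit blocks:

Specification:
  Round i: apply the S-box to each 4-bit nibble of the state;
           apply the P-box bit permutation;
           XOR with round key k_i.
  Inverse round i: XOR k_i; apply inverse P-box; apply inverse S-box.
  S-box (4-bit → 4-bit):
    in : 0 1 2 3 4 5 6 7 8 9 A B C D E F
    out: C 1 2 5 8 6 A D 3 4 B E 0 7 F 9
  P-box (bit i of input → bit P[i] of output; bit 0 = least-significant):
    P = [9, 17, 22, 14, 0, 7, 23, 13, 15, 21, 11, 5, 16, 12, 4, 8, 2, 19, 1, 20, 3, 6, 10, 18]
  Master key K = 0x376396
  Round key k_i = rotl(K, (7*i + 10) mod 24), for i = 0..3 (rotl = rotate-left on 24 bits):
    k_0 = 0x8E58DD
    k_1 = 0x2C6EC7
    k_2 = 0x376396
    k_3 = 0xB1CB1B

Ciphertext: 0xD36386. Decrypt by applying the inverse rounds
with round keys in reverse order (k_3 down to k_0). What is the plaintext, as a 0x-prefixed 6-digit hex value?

s_0 = ciphertext = 0xD36386
s_1 = InvRound(s_0, k_3) = 0x119DA5
s_2 = InvRound(s_1, k_2) = 0x095EFA
s_3 = InvRound(s_2, k_1) = 0xF1D6FC
s_4 = InvRound(s_3, k_0) = 0x061E1D

0x061E1D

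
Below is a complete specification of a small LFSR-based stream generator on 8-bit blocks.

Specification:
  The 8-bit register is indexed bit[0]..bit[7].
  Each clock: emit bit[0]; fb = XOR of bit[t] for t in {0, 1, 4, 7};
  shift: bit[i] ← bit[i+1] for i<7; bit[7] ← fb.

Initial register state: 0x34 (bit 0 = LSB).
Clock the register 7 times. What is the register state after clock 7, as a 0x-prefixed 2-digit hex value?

0x16

reg_0 = 0x34
clock 1: out=0, reg = 0x9A
clock 2: out=0, reg = 0xCD
clock 3: out=1, reg = 0x66
clock 4: out=0, reg = 0xB3
clock 5: out=1, reg = 0x59
clock 6: out=1, reg = 0x2C
clock 7: out=0, reg = 0x16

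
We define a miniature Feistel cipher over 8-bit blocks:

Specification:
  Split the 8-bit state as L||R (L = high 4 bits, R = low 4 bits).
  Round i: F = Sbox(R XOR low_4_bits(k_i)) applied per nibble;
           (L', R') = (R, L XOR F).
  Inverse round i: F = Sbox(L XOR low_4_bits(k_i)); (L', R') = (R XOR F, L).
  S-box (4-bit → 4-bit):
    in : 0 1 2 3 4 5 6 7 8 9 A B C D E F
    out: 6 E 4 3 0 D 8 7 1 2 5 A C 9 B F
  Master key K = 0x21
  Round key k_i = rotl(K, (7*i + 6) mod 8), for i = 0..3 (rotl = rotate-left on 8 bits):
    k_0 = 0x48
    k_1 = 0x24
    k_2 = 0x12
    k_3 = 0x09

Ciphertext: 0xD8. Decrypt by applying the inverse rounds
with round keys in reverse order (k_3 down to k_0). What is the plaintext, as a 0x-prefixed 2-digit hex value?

0x44

s_0 = ciphertext = 0xD8
s_1 = InvRound(s_0, k_3) = 0x8D
s_2 = InvRound(s_1, k_2) = 0x88
s_3 = InvRound(s_2, k_1) = 0x48
s_4 = InvRound(s_3, k_0) = 0x44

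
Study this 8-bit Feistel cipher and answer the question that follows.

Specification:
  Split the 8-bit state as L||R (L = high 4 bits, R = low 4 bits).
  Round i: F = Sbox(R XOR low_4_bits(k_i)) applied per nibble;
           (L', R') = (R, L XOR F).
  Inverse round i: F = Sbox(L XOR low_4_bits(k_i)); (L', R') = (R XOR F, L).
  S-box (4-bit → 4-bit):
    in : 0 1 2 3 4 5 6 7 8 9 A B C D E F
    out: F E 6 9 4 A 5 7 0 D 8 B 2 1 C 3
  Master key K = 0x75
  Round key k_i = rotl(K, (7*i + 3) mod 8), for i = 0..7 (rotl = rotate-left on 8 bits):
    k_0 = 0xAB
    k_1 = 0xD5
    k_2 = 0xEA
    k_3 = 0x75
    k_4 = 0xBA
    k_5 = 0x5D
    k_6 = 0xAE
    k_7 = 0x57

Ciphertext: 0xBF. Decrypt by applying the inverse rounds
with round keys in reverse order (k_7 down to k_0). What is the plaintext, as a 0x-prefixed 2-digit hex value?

s_0 = ciphertext = 0xBF
s_1 = InvRound(s_0, k_7) = 0xDB
s_2 = InvRound(s_1, k_6) = 0x2D
s_3 = InvRound(s_2, k_5) = 0xE2
s_4 = InvRound(s_3, k_4) = 0x6E
s_5 = InvRound(s_4, k_3) = 0x76
s_6 = InvRound(s_5, k_2) = 0x77
s_7 = InvRound(s_6, k_1) = 0x17
s_8 = InvRound(s_7, k_0) = 0xF1

0xF1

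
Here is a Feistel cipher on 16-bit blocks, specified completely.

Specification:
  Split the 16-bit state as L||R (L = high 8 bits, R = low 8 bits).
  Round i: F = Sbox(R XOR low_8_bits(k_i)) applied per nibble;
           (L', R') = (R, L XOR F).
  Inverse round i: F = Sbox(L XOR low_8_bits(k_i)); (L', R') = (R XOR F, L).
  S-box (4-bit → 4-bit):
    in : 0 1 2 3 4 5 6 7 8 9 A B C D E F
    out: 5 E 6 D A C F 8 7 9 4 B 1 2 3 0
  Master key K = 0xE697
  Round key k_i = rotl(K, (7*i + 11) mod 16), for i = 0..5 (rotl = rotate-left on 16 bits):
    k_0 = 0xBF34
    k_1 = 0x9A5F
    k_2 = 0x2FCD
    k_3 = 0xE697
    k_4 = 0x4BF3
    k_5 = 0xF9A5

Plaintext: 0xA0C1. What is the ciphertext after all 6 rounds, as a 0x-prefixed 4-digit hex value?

s_0 = plaintext = 0xA0C1
s_1 = Round(s_0, k_0) = 0xC1AC
s_2 = Round(s_1, k_1) = 0xACCC
s_3 = Round(s_2, k_2) = 0xCCF2
s_4 = Round(s_3, k_3) = 0xF230
s_5 = Round(s_4, k_4) = 0x30EF
s_6 = Round(s_5, k_5) = 0xEF94

0xEF94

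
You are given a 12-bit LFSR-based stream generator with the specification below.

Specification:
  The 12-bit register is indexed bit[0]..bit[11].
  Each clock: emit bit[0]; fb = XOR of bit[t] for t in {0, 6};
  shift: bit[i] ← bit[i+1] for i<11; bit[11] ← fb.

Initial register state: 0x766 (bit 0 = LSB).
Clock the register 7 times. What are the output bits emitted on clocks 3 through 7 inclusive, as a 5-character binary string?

10011

reg_0 = 0x766
clock 1: out=0, reg = 0xBB3
clock 2: out=1, reg = 0xDD9
clock 3: out=1, reg = 0x6EC
clock 4: out=0, reg = 0xB76
clock 5: out=0, reg = 0xDBB
clock 6: out=1, reg = 0xEDD
clock 7: out=1, reg = 0x76E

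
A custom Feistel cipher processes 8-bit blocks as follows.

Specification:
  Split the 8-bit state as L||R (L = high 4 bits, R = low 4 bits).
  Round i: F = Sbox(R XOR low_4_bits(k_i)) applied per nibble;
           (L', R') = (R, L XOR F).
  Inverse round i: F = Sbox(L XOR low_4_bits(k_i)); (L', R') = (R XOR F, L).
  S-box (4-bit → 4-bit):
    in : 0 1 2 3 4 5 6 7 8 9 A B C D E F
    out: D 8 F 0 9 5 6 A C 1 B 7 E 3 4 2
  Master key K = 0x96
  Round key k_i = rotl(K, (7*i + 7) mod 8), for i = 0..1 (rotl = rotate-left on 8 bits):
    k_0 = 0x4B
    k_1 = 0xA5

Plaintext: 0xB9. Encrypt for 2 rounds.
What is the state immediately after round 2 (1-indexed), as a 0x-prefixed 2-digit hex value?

s_0 = plaintext = 0xB9
s_1 = Round(s_0, k_0) = 0x94
s_2 = Round(s_1, k_1) = 0x41

0x41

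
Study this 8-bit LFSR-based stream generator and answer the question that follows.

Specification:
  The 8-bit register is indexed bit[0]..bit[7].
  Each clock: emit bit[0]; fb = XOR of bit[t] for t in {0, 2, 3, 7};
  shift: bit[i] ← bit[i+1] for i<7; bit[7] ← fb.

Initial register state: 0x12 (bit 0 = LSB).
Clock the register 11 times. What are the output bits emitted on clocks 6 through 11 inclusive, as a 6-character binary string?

reg_0 = 0x12
clock 1: out=0, reg = 0x09
clock 2: out=1, reg = 0x04
clock 3: out=0, reg = 0x82
clock 4: out=0, reg = 0xC1
clock 5: out=1, reg = 0x60
clock 6: out=0, reg = 0x30
clock 7: out=0, reg = 0x18
clock 8: out=0, reg = 0x8C
clock 9: out=0, reg = 0xC6
clock 10: out=0, reg = 0x63
clock 11: out=1, reg = 0xB1

000001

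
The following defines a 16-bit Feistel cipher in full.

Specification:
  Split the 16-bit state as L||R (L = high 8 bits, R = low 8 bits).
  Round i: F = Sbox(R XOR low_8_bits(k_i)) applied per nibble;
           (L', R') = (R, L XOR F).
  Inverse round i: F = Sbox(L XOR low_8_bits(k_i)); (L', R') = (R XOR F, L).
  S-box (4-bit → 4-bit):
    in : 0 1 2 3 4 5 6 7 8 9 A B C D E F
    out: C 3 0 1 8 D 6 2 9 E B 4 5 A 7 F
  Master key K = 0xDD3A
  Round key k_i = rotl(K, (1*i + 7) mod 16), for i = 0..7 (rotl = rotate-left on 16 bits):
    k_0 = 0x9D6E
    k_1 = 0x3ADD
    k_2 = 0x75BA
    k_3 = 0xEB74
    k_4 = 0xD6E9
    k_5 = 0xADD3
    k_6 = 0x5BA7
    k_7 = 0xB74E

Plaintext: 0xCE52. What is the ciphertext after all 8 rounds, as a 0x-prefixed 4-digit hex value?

0x5DCE

s_0 = plaintext = 0xCE52
s_1 = Round(s_0, k_0) = 0x52DB
s_2 = Round(s_1, k_1) = 0xDB94
s_3 = Round(s_2, k_2) = 0x94DC
s_4 = Round(s_3, k_3) = 0xDC2D
s_5 = Round(s_4, k_4) = 0x2D84
s_6 = Round(s_5, k_5) = 0x84FF
s_7 = Round(s_6, k_6) = 0xFF5D
s_8 = Round(s_7, k_7) = 0x5DCE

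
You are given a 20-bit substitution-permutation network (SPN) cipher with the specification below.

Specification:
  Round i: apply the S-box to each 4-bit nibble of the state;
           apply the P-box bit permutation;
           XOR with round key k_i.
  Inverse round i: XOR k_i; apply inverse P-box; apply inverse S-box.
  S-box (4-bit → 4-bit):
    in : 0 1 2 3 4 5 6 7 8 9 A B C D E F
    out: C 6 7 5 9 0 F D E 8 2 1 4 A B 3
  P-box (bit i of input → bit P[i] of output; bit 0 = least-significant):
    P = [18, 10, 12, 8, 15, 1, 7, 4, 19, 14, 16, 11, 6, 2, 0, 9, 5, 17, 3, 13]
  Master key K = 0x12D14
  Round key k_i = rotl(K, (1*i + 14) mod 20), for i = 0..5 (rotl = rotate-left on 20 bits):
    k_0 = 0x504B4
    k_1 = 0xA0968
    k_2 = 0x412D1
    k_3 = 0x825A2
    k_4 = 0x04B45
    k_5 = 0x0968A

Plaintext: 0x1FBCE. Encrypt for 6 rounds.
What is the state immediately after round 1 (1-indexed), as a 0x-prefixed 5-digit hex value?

s_0 = plaintext = 0x1FBCE
s_1 = Round(s_0, k_0) = 0xB0178
s_2 = Round(s_1, k_1) = 0xBDED9
s_3 = Round(s_2, k_2) = 0xC59E7
s_4 = Round(s_3, k_3) = 0xCBCB8
s_5 = Round(s_4, k_4) = 0x1DE0D
s_6 = Round(s_5, k_5) = 0xAD916

0xB0178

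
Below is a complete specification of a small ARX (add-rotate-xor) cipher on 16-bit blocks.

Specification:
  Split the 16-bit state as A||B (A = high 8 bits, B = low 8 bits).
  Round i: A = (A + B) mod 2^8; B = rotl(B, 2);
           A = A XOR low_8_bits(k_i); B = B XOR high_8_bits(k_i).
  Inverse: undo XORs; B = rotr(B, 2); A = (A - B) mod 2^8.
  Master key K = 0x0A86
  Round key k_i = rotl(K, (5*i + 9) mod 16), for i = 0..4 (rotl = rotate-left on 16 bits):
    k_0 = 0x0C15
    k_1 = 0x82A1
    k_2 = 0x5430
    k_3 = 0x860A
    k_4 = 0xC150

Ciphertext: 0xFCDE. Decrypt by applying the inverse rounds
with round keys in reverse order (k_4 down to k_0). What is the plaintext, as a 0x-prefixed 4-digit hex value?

s_0 = ciphertext = 0xFCDE
s_1 = InvRound(s_0, k_4) = 0xE5C7
s_2 = InvRound(s_1, k_3) = 0x9F50
s_3 = InvRound(s_2, k_2) = 0xAE01
s_4 = InvRound(s_3, k_1) = 0x2FE0
s_5 = InvRound(s_4, k_0) = 0xFF3B

0xFF3B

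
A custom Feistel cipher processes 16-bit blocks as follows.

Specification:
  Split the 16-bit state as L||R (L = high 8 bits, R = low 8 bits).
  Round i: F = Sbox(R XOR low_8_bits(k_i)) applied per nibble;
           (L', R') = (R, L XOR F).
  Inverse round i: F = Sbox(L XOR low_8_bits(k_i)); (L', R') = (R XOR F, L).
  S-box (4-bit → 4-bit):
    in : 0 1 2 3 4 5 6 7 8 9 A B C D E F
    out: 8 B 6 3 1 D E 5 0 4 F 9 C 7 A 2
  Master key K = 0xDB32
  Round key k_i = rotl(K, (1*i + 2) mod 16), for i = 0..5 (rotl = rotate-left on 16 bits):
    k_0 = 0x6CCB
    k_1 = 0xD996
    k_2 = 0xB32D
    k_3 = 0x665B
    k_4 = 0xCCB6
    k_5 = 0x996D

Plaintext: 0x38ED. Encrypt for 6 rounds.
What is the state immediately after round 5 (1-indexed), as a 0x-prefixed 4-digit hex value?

0x2297

s_0 = plaintext = 0x38ED
s_1 = Round(s_0, k_0) = 0xED56
s_2 = Round(s_1, k_1) = 0x5625
s_3 = Round(s_2, k_2) = 0x25D6
s_4 = Round(s_3, k_3) = 0xD622
s_5 = Round(s_4, k_4) = 0x2297
s_6 = Round(s_5, k_5) = 0x970D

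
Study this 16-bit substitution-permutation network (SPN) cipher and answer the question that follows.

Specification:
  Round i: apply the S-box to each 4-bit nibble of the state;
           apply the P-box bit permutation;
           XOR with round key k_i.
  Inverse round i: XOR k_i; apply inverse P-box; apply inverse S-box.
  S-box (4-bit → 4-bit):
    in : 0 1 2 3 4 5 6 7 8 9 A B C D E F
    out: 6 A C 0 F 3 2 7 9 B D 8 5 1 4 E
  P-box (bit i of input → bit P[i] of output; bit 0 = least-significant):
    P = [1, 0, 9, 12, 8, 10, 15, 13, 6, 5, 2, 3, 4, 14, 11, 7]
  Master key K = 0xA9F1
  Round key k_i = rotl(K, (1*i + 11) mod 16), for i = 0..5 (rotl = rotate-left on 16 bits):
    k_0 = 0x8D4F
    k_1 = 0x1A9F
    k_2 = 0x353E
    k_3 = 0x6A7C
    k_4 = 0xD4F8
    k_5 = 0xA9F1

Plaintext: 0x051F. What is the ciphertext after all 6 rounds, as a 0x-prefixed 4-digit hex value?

0xD7D0

s_0 = plaintext = 0x051F
s_1 = Round(s_0, k_0) = 0xF32E
s_2 = Round(s_1, k_1) = 0xF01F
s_3 = Round(s_2, k_2) = 0x4B9B
s_4 = Round(s_3, k_3) = 0x17E4
s_5 = Round(s_4, k_4) = 0x061F
s_6 = Round(s_5, k_5) = 0xD7D0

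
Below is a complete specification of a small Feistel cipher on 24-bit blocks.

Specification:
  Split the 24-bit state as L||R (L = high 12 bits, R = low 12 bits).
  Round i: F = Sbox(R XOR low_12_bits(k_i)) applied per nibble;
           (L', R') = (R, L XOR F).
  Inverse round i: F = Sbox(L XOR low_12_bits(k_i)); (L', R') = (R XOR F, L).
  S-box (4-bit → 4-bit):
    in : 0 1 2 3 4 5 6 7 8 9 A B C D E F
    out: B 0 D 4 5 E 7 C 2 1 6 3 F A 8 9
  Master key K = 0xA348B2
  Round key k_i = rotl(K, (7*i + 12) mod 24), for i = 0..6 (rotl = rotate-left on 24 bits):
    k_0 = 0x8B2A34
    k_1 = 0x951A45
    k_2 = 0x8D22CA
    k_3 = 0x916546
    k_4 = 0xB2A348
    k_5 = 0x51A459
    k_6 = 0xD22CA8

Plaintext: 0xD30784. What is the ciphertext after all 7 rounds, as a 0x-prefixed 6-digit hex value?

s_0 = plaintext = 0xD30784
s_1 = Round(s_0, k_0) = 0x78470B
s_2 = Round(s_1, k_1) = 0x70BDDC
s_3 = Round(s_2, k_2) = 0xDDCE0C
s_4 = Round(s_3, k_3) = 0xE0CE8A
s_5 = Round(s_4, k_4) = 0xE8A4F1
s_6 = Round(s_5, k_5) = 0x4F15E8
s_7 = Round(s_6, k_6) = 0x5E85AA

0x5E85AA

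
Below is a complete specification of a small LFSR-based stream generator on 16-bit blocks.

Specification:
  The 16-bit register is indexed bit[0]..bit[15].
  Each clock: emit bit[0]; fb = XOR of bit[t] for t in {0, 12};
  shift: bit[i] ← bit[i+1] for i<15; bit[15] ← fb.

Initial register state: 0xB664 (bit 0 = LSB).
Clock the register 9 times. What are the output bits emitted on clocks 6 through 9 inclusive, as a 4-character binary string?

1100

reg_0 = 0xB664
clock 1: out=0, reg = 0xDB32
clock 2: out=0, reg = 0xED99
clock 3: out=1, reg = 0xF6CC
clock 4: out=0, reg = 0xFB66
clock 5: out=0, reg = 0xFDB3
clock 6: out=1, reg = 0x7ED9
clock 7: out=1, reg = 0x3F6C
clock 8: out=0, reg = 0x9FB6
clock 9: out=0, reg = 0xCFDB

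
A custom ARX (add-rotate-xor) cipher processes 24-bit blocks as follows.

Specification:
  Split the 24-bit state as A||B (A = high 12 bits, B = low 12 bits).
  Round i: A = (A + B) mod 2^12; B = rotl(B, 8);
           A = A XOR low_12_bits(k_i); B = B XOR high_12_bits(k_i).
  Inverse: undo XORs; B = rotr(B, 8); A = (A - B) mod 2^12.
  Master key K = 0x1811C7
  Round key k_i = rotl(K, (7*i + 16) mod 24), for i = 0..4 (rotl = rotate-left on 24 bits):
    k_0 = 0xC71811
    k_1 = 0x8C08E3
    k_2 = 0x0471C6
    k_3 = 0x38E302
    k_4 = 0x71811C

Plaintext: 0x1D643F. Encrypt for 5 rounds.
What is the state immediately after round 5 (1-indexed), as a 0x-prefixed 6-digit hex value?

s_0 = plaintext = 0x1D643F
s_1 = Round(s_0, k_0) = 0xE04332
s_2 = Round(s_1, k_1) = 0x9D5AF3
s_3 = Round(s_2, k_2) = 0x50E3E8
s_4 = Round(s_3, k_3) = 0xBF4BB0
s_5 = Round(s_4, k_4) = 0x6B87A3

0x6B87A3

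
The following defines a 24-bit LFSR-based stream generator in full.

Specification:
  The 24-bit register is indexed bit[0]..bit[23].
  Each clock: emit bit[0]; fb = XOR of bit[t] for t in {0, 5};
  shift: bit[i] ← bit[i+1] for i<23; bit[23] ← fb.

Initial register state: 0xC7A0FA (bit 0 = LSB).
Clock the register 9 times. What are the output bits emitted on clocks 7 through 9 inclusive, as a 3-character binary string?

110

reg_0 = 0xC7A0FA
clock 1: out=0, reg = 0xE3D07D
clock 2: out=1, reg = 0x71E83E
clock 3: out=0, reg = 0xB8F41F
clock 4: out=1, reg = 0xDC7A0F
clock 5: out=1, reg = 0xEE3D07
clock 6: out=1, reg = 0xF71E83
clock 7: out=1, reg = 0xFB8F41
clock 8: out=1, reg = 0xFDC7A0
clock 9: out=0, reg = 0xFEE3D0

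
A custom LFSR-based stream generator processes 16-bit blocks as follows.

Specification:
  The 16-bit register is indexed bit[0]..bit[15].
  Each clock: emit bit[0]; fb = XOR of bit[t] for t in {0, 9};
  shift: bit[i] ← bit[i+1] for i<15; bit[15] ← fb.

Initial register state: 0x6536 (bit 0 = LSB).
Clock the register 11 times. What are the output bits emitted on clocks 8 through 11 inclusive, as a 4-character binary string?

reg_0 = 0x6536
clock 1: out=0, reg = 0x329B
clock 2: out=1, reg = 0x194D
clock 3: out=1, reg = 0x8CA6
clock 4: out=0, reg = 0x4653
clock 5: out=1, reg = 0x2329
clock 6: out=1, reg = 0x1194
clock 7: out=0, reg = 0x08CA
clock 8: out=0, reg = 0x0465
clock 9: out=1, reg = 0x8232
clock 10: out=0, reg = 0xC119
clock 11: out=1, reg = 0xE08C

0101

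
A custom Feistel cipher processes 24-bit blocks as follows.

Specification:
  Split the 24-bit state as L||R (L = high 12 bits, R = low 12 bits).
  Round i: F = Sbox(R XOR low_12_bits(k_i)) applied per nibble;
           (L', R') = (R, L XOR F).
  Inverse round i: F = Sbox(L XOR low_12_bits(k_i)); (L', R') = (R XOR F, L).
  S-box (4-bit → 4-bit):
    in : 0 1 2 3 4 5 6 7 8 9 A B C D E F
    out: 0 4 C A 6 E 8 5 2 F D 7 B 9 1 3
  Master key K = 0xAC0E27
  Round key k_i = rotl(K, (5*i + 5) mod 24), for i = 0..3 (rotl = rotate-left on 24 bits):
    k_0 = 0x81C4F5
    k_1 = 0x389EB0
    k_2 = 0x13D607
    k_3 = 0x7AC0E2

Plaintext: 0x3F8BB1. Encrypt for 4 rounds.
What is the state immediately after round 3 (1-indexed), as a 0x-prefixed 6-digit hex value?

s_0 = plaintext = 0x3F8BB1
s_1 = Round(s_0, k_0) = 0xBB109E
s_2 = Round(s_1, k_1) = 0x09EA70
s_3 = Round(s_2, k_2) = 0xA70BCB
s_4 = Round(s_3, k_3) = 0xBCBDBF

0xA70BCB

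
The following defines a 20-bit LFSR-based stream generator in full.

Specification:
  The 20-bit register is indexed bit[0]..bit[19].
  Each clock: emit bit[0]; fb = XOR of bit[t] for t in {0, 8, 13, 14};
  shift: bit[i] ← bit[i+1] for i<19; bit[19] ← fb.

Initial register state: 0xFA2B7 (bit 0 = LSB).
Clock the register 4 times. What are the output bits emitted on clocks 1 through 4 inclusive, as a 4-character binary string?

1110

reg_0 = 0xFA2B7
clock 1: out=1, reg = 0x7D15B
clock 2: out=1, reg = 0xBE8AD
clock 3: out=1, reg = 0xDF456
clock 4: out=0, reg = 0x6FA2B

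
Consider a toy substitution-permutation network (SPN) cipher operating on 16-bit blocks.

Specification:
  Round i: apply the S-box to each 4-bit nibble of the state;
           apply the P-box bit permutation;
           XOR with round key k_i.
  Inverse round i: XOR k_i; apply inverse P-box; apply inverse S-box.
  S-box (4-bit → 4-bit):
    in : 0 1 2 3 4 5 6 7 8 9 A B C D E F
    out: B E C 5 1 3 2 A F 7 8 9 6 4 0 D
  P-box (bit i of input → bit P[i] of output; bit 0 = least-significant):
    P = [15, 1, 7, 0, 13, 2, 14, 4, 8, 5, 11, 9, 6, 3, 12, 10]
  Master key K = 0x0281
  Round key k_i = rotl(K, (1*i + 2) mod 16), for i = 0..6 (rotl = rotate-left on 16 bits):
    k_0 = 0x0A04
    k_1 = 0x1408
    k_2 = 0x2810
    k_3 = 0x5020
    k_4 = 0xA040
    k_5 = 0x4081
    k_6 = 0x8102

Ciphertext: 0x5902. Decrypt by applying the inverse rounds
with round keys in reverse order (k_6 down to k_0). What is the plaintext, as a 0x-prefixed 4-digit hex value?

0xD2C1

s_0 = ciphertext = 0x5902
s_1 = InvRound(s_0, k_6) = 0xDDD4
s_2 = InvRound(s_1, k_5) = 0xF37B
s_3 = InvRound(s_2, k_4) = 0xC027
s_4 = InvRound(s_3, k_3) = 0xDE60
s_5 = InvRound(s_4, k_2) = 0xF7F4
s_6 = InvRound(s_5, k_1) = 0x5083
s_7 = InvRound(s_6, k_0) = 0xD2C1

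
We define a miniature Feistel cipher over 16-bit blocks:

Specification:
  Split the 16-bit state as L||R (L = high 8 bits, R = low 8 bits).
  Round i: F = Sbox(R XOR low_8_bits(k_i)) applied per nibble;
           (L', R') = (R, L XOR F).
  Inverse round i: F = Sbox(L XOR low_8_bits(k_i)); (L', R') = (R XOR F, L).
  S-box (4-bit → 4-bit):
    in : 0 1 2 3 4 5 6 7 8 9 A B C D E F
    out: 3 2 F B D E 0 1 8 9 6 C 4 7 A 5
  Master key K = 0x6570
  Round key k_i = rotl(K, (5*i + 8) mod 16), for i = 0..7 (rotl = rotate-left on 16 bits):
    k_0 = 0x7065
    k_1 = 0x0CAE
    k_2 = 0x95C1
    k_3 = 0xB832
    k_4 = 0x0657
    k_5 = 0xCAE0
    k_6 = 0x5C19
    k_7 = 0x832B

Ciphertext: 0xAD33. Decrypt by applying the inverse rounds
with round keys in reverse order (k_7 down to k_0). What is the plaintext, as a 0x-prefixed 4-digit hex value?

s_0 = ciphertext = 0xAD33
s_1 = InvRound(s_0, k_7) = 0xB3AD
s_2 = InvRound(s_1, k_6) = 0xCBB3
s_3 = InvRound(s_2, k_5) = 0x4FCB
s_4 = InvRound(s_3, k_4) = 0xE34F
s_5 = InvRound(s_4, k_3) = 0x3DE3
s_6 = InvRound(s_5, k_2) = 0xB73D
s_7 = InvRound(s_6, k_1) = 0x14B7
s_8 = InvRound(s_7, k_0) = 0xA514

0xA514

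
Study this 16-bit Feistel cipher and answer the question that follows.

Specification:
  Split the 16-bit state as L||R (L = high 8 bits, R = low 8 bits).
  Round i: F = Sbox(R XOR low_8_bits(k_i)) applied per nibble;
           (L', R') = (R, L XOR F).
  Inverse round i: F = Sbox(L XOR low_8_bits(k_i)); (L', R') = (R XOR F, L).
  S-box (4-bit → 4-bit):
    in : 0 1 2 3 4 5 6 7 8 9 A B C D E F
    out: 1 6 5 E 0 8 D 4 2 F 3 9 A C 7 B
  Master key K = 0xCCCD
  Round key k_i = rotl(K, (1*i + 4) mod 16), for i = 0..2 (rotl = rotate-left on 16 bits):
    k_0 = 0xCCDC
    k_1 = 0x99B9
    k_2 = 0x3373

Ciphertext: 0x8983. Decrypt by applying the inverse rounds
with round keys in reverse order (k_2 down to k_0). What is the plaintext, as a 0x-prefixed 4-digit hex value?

s_0 = ciphertext = 0x8983
s_1 = InvRound(s_0, k_2) = 0x3089
s_2 = InvRound(s_1, k_1) = 0xA630
s_3 = InvRound(s_2, k_0) = 0x73A6

0x73A6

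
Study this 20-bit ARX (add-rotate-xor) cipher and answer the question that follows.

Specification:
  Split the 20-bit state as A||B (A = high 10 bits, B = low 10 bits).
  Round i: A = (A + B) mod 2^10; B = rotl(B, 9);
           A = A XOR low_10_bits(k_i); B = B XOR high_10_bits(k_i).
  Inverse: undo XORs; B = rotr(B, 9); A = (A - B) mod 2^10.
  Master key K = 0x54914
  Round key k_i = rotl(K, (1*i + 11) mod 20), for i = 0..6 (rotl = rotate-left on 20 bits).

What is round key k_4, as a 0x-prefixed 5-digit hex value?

K = 0x54914
k_0 = rotl(K, (1*0+11) mod 20) = rotl(K, 11) = 0x8A2A4
k_1 = rotl(K, (1*1+11) mod 20) = rotl(K, 12) = 0x14549
k_2 = rotl(K, (1*2+11) mod 20) = rotl(K, 13) = 0x28A92
k_3 = rotl(K, (1*3+11) mod 20) = rotl(K, 14) = 0x51524
k_4 = rotl(K, (1*4+11) mod 20) = rotl(K, 15) = 0xA2A48

0xA2A48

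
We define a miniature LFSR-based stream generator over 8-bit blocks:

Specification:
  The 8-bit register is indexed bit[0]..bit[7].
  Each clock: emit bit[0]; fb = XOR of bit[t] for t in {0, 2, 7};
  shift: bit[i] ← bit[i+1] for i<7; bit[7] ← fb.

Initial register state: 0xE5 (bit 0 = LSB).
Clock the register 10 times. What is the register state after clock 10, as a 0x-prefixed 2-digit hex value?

reg_0 = 0xE5
clock 1: out=1, reg = 0xF2
clock 2: out=0, reg = 0xF9
clock 3: out=1, reg = 0x7C
clock 4: out=0, reg = 0xBE
clock 5: out=0, reg = 0x5F
clock 6: out=1, reg = 0x2F
clock 7: out=1, reg = 0x17
clock 8: out=1, reg = 0x0B
clock 9: out=1, reg = 0x85
clock 10: out=1, reg = 0xC2

0xC2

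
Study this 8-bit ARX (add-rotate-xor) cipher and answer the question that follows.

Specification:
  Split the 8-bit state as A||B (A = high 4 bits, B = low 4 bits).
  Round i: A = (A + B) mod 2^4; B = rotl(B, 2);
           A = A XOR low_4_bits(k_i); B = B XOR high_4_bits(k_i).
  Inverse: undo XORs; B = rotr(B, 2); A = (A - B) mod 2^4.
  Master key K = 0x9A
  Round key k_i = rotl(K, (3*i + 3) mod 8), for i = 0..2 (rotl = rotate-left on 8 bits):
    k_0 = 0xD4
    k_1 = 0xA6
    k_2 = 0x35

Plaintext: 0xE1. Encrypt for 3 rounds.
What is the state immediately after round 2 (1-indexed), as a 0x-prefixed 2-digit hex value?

0x2C

s_0 = plaintext = 0xE1
s_1 = Round(s_0, k_0) = 0xB9
s_2 = Round(s_1, k_1) = 0x2C
s_3 = Round(s_2, k_2) = 0xB0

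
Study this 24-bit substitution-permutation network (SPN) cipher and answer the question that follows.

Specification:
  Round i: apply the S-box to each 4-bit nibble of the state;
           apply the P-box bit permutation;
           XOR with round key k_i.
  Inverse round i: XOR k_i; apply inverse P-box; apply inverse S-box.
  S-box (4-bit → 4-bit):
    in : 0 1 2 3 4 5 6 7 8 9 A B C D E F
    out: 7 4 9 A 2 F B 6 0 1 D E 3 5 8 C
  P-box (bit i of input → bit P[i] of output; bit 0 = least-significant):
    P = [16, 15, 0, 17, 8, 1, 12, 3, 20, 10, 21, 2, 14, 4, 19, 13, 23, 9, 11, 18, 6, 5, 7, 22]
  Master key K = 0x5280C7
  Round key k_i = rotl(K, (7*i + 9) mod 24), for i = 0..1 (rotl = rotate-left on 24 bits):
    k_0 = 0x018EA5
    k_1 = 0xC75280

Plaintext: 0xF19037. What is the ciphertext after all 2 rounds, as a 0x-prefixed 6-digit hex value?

s_0 = plaintext = 0xF19037
s_1 = Round(s_0, k_0) = 0x71422E
s_2 = Round(s_1, k_1) = 0xD55B3C

0xD55B3C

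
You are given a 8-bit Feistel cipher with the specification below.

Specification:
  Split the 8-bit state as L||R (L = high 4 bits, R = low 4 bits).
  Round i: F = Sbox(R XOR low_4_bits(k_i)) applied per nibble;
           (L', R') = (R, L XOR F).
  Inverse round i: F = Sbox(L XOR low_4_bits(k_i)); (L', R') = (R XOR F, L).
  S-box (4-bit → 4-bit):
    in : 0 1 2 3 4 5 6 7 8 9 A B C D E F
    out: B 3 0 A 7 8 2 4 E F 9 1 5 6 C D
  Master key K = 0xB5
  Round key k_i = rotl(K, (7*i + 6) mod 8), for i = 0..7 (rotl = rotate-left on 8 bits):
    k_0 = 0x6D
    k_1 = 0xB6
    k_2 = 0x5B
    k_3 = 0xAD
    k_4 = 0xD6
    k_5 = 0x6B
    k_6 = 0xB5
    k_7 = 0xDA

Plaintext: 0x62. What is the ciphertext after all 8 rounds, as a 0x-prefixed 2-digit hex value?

s_0 = plaintext = 0x62
s_1 = Round(s_0, k_0) = 0x2B
s_2 = Round(s_1, k_1) = 0xB4
s_3 = Round(s_2, k_2) = 0x46
s_4 = Round(s_3, k_3) = 0x65
s_5 = Round(s_4, k_4) = 0x5C
s_6 = Round(s_5, k_5) = 0xC1
s_7 = Round(s_6, k_6) = 0x1B
s_8 = Round(s_7, k_7) = 0xB2

0xB2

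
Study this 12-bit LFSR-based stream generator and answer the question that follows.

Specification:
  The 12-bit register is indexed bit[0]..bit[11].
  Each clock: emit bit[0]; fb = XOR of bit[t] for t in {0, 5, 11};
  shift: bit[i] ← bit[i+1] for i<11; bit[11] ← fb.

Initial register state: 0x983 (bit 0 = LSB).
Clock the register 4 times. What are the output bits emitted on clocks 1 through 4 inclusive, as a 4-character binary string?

1100

reg_0 = 0x983
clock 1: out=1, reg = 0x4C1
clock 2: out=1, reg = 0xA60
clock 3: out=0, reg = 0x530
clock 4: out=0, reg = 0xA98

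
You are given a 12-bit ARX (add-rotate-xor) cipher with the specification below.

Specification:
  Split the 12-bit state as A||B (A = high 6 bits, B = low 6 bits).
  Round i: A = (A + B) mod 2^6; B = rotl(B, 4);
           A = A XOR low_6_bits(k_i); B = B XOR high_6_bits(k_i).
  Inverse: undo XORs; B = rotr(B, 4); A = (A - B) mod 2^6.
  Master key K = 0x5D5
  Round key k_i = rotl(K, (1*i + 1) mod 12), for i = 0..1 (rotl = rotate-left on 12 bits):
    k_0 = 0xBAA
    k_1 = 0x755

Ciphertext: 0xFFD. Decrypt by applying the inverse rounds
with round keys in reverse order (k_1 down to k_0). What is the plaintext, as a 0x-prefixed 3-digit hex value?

0x432

s_0 = ciphertext = 0xFFD
s_1 = InvRound(s_0, k_1) = 0xA02
s_2 = InvRound(s_1, k_0) = 0x432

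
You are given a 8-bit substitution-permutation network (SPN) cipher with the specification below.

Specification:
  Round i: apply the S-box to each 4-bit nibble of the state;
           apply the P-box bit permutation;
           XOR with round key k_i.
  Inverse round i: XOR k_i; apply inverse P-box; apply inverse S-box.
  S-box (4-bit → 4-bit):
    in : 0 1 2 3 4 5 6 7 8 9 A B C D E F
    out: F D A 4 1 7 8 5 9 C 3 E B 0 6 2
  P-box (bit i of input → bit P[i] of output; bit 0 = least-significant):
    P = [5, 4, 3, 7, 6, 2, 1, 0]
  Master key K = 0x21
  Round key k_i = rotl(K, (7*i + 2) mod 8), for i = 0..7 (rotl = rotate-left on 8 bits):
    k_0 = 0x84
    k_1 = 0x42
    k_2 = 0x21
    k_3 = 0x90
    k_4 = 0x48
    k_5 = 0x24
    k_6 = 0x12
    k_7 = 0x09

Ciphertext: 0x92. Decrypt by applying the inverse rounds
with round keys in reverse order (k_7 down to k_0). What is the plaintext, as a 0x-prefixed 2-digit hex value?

0x6A

s_0 = ciphertext = 0x92
s_1 = InvRound(s_0, k_7) = 0x9B
s_2 = InvRound(s_1, k_6) = 0x69
s_3 = InvRound(s_2, k_5) = 0xC3
s_4 = InvRound(s_3, k_4) = 0x99
s_5 = InvRound(s_4, k_3) = 0x63
s_6 = InvRound(s_5, k_2) = 0x7D
s_7 = InvRound(s_6, k_1) = 0xB5
s_8 = InvRound(s_7, k_0) = 0x6A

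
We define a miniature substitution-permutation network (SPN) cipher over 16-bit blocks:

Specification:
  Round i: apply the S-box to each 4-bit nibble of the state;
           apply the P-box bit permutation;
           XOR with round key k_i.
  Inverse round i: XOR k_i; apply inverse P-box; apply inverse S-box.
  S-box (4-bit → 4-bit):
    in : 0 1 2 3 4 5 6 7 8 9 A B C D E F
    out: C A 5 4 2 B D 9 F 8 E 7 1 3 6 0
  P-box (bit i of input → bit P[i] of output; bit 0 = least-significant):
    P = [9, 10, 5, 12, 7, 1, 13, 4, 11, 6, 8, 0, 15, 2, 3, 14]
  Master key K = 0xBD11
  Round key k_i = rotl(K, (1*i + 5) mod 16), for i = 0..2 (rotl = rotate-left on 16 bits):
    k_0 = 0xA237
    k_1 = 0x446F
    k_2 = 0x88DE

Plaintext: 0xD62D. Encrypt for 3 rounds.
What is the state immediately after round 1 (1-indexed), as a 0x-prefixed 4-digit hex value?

s_0 = plaintext = 0xD62D
s_1 = Round(s_0, k_0) = 0x0DB2
s_2 = Round(s_1, k_1) = 0x2E85
s_3 = Round(s_2, k_2) = 0x3F04

0x0DB2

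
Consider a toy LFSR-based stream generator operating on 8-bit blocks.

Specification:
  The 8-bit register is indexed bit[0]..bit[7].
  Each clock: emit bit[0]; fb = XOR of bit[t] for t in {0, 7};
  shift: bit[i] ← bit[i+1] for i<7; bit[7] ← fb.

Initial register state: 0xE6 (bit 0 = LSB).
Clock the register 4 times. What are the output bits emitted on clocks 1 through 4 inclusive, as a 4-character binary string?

0110

reg_0 = 0xE6
clock 1: out=0, reg = 0xF3
clock 2: out=1, reg = 0x79
clock 3: out=1, reg = 0xBC
clock 4: out=0, reg = 0xDE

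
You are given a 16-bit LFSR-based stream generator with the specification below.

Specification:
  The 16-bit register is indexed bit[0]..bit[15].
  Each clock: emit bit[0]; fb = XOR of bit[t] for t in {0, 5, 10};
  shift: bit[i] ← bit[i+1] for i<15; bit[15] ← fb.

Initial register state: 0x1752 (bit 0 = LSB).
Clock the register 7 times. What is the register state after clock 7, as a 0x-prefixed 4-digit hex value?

0x5A2E

reg_0 = 0x1752
clock 1: out=0, reg = 0x8BA9
clock 2: out=1, reg = 0x45D4
clock 3: out=0, reg = 0xA2EA
clock 4: out=0, reg = 0xD175
clock 5: out=1, reg = 0x68BA
clock 6: out=0, reg = 0xB45D
clock 7: out=1, reg = 0x5A2E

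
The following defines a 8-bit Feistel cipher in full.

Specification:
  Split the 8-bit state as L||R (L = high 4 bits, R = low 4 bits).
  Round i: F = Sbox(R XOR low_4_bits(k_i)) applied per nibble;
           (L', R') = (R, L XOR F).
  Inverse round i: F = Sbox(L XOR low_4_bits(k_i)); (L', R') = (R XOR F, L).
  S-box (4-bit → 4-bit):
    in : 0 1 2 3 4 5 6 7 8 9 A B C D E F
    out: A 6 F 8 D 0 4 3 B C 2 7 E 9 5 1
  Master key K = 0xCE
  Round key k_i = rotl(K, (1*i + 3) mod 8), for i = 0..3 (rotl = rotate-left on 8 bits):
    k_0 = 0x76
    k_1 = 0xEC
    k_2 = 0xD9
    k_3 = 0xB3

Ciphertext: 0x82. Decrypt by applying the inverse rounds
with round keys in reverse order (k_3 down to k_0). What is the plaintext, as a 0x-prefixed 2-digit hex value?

s_0 = ciphertext = 0x82
s_1 = InvRound(s_0, k_3) = 0x58
s_2 = InvRound(s_1, k_2) = 0x65
s_3 = InvRound(s_2, k_1) = 0x76
s_4 = InvRound(s_3, k_0) = 0x07

0x07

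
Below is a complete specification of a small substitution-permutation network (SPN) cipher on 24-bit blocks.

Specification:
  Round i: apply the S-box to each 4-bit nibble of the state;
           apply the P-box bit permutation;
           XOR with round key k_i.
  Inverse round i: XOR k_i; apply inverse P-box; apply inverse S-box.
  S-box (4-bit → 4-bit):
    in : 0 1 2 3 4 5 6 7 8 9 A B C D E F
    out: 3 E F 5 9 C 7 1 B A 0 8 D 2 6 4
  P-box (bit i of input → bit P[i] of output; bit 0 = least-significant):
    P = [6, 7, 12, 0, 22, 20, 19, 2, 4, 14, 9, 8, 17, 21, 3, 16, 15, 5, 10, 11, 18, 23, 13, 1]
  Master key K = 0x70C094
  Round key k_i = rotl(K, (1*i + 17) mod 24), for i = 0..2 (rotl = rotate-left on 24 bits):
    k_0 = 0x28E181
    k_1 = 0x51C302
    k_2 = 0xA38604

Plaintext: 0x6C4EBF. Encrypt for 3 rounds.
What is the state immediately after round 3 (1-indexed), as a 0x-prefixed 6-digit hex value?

s_0 = plaintext = 0x6C4EBF
s_1 = Round(s_0, k_0) = 0xAF1F85
s_2 = Round(s_1, k_1) = 0x20D50F
s_3 = Round(s_2, k_2) = 0x573526

0x573526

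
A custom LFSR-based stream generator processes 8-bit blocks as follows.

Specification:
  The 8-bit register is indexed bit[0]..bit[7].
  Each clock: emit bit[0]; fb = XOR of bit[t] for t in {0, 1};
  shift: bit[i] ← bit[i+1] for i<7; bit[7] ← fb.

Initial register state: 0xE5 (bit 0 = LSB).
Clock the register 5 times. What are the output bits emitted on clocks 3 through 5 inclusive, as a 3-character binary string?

reg_0 = 0xE5
clock 1: out=1, reg = 0xF2
clock 2: out=0, reg = 0xF9
clock 3: out=1, reg = 0xFC
clock 4: out=0, reg = 0x7E
clock 5: out=0, reg = 0xBF

100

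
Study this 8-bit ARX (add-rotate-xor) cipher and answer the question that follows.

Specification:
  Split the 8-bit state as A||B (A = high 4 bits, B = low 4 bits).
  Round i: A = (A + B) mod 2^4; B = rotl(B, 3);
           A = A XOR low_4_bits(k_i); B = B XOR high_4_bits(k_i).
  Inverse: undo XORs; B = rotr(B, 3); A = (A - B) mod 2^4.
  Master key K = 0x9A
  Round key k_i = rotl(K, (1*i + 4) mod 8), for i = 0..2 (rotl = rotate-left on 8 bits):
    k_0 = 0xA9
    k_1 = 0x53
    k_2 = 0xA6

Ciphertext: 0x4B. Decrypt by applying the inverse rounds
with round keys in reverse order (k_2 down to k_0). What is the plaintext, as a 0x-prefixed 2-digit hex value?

0x48

s_0 = ciphertext = 0x4B
s_1 = InvRound(s_0, k_2) = 0x02
s_2 = InvRound(s_1, k_1) = 0x5E
s_3 = InvRound(s_2, k_0) = 0x48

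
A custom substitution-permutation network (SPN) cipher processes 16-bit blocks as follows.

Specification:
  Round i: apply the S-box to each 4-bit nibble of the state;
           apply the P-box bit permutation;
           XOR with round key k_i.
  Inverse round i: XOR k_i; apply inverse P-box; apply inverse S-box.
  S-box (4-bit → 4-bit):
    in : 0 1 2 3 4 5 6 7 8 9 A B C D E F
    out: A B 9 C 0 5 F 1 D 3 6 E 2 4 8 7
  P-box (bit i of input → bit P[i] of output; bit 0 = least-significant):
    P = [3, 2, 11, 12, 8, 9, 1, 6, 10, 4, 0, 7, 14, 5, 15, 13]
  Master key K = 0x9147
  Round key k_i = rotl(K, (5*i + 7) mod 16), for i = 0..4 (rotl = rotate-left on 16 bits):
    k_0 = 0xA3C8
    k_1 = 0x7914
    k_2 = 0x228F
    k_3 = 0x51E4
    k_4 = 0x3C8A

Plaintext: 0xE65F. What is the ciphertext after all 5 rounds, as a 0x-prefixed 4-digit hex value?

s_0 = plaintext = 0xE65F
s_1 = Round(s_0, k_0) = 0x8E57
s_2 = Round(s_1, k_1) = 0x989E
s_3 = Round(s_2, k_2) = 0x752E
s_4 = Round(s_3, k_3) = 0x04A5
s_5 = Round(s_4, k_4) = 0x16A0

0x16A0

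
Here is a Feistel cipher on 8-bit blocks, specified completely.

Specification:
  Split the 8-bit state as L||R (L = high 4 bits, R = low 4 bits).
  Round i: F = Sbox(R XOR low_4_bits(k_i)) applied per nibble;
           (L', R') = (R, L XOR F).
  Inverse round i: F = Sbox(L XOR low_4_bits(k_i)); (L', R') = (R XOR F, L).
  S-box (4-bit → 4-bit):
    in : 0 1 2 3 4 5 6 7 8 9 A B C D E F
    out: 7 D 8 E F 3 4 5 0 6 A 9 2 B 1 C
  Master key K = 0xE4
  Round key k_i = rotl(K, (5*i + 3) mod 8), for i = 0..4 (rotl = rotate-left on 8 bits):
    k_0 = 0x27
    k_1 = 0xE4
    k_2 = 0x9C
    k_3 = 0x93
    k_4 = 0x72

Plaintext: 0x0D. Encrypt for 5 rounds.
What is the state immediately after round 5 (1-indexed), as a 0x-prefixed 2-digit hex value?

0xD1

s_0 = plaintext = 0x0D
s_1 = Round(s_0, k_0) = 0xDA
s_2 = Round(s_1, k_1) = 0xAC
s_3 = Round(s_2, k_2) = 0xCD
s_4 = Round(s_3, k_3) = 0xDD
s_5 = Round(s_4, k_4) = 0xD1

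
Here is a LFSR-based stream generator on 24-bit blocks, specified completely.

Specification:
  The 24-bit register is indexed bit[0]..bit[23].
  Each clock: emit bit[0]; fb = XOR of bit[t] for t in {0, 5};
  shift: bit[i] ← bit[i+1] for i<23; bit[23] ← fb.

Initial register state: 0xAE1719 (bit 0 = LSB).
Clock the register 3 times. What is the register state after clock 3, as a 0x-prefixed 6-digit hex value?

reg_0 = 0xAE1719
clock 1: out=1, reg = 0xD70B8C
clock 2: out=0, reg = 0x6B85C6
clock 3: out=0, reg = 0x35C2E3

0x35C2E3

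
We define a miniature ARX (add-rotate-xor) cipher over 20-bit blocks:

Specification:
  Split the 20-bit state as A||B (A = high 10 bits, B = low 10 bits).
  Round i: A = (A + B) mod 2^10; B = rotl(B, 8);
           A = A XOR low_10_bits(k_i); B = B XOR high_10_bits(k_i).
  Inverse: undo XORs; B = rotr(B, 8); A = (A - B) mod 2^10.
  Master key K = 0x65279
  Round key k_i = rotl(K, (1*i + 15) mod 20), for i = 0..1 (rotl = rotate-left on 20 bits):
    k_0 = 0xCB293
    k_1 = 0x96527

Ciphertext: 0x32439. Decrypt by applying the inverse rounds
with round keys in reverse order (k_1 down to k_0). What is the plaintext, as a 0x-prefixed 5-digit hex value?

0x116BA

s_0 = ciphertext = 0x32439
s_1 = InvRound(s_0, k_1) = 0x1B182
s_2 = InvRound(s_1, k_0) = 0x116BA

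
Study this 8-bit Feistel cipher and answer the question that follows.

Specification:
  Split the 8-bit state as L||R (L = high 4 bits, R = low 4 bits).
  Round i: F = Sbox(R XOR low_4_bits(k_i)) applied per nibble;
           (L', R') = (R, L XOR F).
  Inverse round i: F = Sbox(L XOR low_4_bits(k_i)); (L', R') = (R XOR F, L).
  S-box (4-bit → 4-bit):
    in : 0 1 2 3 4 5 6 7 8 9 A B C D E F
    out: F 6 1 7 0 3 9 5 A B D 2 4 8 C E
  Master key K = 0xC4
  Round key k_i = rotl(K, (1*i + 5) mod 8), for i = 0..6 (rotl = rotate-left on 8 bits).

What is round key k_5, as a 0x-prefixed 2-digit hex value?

0x13

K = 0xC4
k_0 = rotl(K, (1*0+5) mod 8) = rotl(K, 5) = 0x98
k_1 = rotl(K, (1*1+5) mod 8) = rotl(K, 6) = 0x31
k_2 = rotl(K, (1*2+5) mod 8) = rotl(K, 7) = 0x62
k_3 = rotl(K, (1*3+5) mod 8) = rotl(K, 0) = 0xC4
k_4 = rotl(K, (1*4+5) mod 8) = rotl(K, 1) = 0x89
k_5 = rotl(K, (1*5+5) mod 8) = rotl(K, 2) = 0x13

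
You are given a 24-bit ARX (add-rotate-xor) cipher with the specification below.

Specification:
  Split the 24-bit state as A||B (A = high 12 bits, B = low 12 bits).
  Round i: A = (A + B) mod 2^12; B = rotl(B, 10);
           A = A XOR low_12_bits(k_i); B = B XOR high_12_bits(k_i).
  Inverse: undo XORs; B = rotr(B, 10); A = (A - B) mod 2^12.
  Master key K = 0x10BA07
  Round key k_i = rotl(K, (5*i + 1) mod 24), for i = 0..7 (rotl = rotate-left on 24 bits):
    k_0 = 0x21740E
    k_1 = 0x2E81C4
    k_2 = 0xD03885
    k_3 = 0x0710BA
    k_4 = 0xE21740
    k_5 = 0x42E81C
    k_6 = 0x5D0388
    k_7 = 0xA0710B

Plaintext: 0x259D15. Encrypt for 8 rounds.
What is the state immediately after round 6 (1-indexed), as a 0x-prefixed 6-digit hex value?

s_0 = plaintext = 0x259D15
s_1 = Round(s_0, k_0) = 0xB60552
s_2 = Round(s_1, k_1) = 0x176BBC
s_3 = Round(s_2, k_2) = 0x5B7FEC
s_4 = Round(s_3, k_3) = 0x51938A
s_5 = Round(s_4, k_4) = 0xFE36C3
s_6 = Round(s_5, k_5) = 0xEBA99E
s_7 = Round(s_6, k_6) = 0xBD0FB7
s_8 = Round(s_7, k_7) = 0xA8C5EA

0xEBA99E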